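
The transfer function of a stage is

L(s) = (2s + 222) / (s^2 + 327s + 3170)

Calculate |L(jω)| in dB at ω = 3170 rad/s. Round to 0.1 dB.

Substitute s = j3170:
Numerator: 2(j3170) + 222 = 222 + j6340
Denominator: (j3170)^2 + 327(j3170) + 3170 = -10045730 + j1036590
|N| = √(222² + 6340²) ≈ 6343.9, ∠N ≈ 87.99°
|D| = √(10045730² + 1036590²) ≈ 1.0099e+07, ∠D ≈ 174.11°
|L| = 6343.9 / 1.0099e+07 ≈ 0.00062817
Gain = 20 log₁₀(0.00062817) ≈ -64.04 dB

-64.0 dB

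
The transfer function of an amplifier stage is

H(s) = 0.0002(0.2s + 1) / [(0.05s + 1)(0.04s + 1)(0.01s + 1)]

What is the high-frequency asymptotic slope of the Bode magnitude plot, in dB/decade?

Each pole contributes −20 dB/decade at high frequency; each zero contributes +20 dB/decade.
Net: 1 zero(s) − 3 pole(s) → -40 dB/decade.

-40 dB/decade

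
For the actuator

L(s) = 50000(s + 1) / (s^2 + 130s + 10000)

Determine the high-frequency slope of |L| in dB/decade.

-20 dB/decade

Each pole contributes −20 dB/decade at high frequency; each zero contributes +20 dB/decade.
Net: 1 zero(s) − 2 pole(s) → -20 dB/decade.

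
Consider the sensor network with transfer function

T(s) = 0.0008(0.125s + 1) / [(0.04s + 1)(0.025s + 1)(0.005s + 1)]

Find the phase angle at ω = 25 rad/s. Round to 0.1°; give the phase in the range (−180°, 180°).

-11.9°

At ω = 25 rad/s:
zero (1 + j25·0.125) = 1 + j3.125 → |·| ≈ 3.2811, ∠ ≈ 72.26°
pole (1 + j25·0.04) = 1 + j1 → |·| ≈ 1.4142, ∠ ≈ 45.00°
pole (1 + j25·0.025) = 1 + j0.625 → |·| ≈ 1.1792, ∠ ≈ 32.01°
pole (1 + j25·0.005) = 1 + j0.125 → |·| ≈ 1.0078, ∠ ≈ 7.13°
∠T = (72.26°) − (45.00° + 32.01° + 7.13°) = -11.88°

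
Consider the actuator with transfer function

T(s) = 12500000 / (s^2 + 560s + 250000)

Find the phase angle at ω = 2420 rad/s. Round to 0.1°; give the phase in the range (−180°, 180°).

-166.4°

At s = jω = j2420:
quadratic: (j2420)² + 560·j2420 + 250000 = -5606400 + j1355200 → |·| ≈ 5.7679e+06, ∠ ≈ 166.41°
∠T = 0.00° − 166.41° = -166.41°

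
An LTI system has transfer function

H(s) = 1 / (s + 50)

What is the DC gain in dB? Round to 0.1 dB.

-34.0 dB

H(0) = 1 / (50) = 0.02
20 log₁₀(0.02) ≈ -33.98 dB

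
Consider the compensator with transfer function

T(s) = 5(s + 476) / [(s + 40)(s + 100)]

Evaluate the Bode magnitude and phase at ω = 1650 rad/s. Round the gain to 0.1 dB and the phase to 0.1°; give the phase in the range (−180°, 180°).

-50.0 dB, -101.2°

At s = jω = j1650:
zero (s+476): 476 + j1650 → |·| = √(476²+1650²) = √2949076 ≈ 1717.3, ∠ = arctan(1650/476) ≈ 73.91°
pole (s+40): 40 + j1650 → |·| = √(40²+1650²) = √2724100 ≈ 1650.5, ∠ = arctan(1650/40) ≈ 88.61°
pole (s+100): 100 + j1650 → |·| = √(100²+1650²) = √2732500 ≈ 1653, ∠ = arctan(1650/100) ≈ 86.53°
|T| = 5 · 1717.3 / 2.7283e+06 ≈ 0.0031472
Gain = 20 log₁₀(0.0031472) ≈ -50.04 dB
∠T = 73.91° − 175.14° = -101.23°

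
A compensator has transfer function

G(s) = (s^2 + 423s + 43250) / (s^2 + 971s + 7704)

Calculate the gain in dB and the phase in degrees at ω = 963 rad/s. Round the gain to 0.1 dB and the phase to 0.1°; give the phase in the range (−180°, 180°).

-2.6 dB, 20.7°

Substitute s = j963:
Numerator: (j963)^2 + 423(j963) + 43250 = -884119 + j407349
Denominator: (j963)^2 + 971(j963) + 7704 = -919665 + j935073
|N| = √(884119² + 407349²) ≈ 9.7345e+05, ∠N ≈ 155.26°
|D| = √(919665² + 935073²) ≈ 1.3115e+06, ∠D ≈ 134.52°
|G| = 9.7345e+05 / 1.3115e+06 ≈ 0.74224
Gain = 20 log₁₀(0.74224) ≈ -2.59 dB
∠G = 155.26° − 134.52° = 20.74°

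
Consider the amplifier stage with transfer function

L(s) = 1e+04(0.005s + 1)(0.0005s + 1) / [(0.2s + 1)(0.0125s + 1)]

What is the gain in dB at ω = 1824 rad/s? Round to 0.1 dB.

23.5 dB

At ω = 1824 rad/s:
zero (1 + j1824·0.005) = 1 + j9.12 → |·| ≈ 9.1747, ∠ ≈ 83.74°
zero (1 + j1824·0.0005) = 1 + j0.912 → |·| ≈ 1.3534, ∠ ≈ 42.36°
pole (1 + j1824·0.2) = 1 + j364.8 → |·| ≈ 364.8, ∠ ≈ 89.84°
pole (1 + j1824·0.0125) = 1 + j22.8 → |·| ≈ 22.822, ∠ ≈ 87.49°
|L| = 1e+04 · 9.1747 · 1.3534 / (364.8 · 22.822) ≈ 14.915
Gain = 20 log₁₀(14.915) ≈ 23.47 dB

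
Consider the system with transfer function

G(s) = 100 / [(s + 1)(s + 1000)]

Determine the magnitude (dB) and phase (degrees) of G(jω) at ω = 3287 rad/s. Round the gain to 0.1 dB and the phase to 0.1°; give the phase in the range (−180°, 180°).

-101.1 dB, -163.1°

At s = jω = j3287:
pole (s+1): 1 + j3287 → |·| = √(1²+3287²) = √10804370 ≈ 3287, ∠ = arctan(3287/1) ≈ 89.98°
pole (s+1000): 1000 + j3287 → |·| = √(1000²+3287²) = √11804369 ≈ 3435.7, ∠ = arctan(3287/1000) ≈ 73.08°
|G| = 100 / 1.1293e+07 ≈ 8.855e-06
Gain = 20 log₁₀(8.855e-06) ≈ -101.06 dB
∠G = 0.00° − 163.06° = -163.06°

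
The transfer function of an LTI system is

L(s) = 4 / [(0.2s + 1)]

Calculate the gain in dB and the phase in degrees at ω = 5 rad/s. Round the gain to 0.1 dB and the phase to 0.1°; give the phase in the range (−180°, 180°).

At ω = 5 rad/s:
pole (1 + j5·0.2) = 1 + j1 → |·| ≈ 1.4142, ∠ ≈ 45.00°
|L| = 4 · 1 / (1.4142) ≈ 2.8285
Gain = 20 log₁₀(2.8285) ≈ 9.03 dB
∠L = (0°) − (45.00°) = -45.00°

9.0 dB, -45.0°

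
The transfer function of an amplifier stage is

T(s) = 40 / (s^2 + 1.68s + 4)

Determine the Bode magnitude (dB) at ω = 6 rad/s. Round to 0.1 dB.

1.5 dB

At s = jω = j6:
quadratic: (j6)² + 1.68·j6 + 4 = -32 + j10.08 → |·| ≈ 33.55, ∠ ≈ 162.52°
|T| = 40 / 33.55 ≈ 1.1923
Gain = 20 log₁₀(1.1923) ≈ 1.53 dB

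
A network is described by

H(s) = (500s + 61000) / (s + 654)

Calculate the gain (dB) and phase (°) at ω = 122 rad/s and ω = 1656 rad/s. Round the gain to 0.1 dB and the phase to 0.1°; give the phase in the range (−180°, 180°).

ω = 122: 42.3 dB, 34.4°; ω = 1656: 53.4 dB, 17.3°

Substitute s = j122:
Numerator: 500(j122) + 61000 = 61000 + j61000
Denominator: (j122) + 654 = 654 + j122
|N| = √(61000² + 61000²) ≈ 86267, ∠N ≈ 45.00°
|D| = √(654² + 122²) ≈ 665.28, ∠D ≈ 10.57°
|H| = 86267 / 665.28 ≈ 129.67
Gain = 20 log₁₀(129.67) ≈ 42.26 dB
∠H = 45.00° − 10.57° = 34.43°

Substitute s = j1656:
Numerator: 500(j1656) + 61000 = 61000 + j828000
Denominator: (j1656) + 654 = 654 + j1656
|N| = √(61000² + 828000²) ≈ 8.3024e+05, ∠N ≈ 85.79°
|D| = √(654² + 1656²) ≈ 1780.5, ∠D ≈ 68.45°
|H| = 8.3024e+05 / 1780.5 ≈ 466.3
Gain = 20 log₁₀(466.3) ≈ 53.37 dB
∠H = 85.79° − 68.45° = 17.34°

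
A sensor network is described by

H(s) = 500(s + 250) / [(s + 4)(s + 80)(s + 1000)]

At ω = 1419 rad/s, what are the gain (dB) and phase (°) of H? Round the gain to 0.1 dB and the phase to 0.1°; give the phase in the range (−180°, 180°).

At s = jω = j1419:
zero (s+250): 250 + j1419 → |·| = √(250²+1419²) = √2076061 ≈ 1440.9, ∠ = arctan(1419/250) ≈ 80.01°
pole (s+4): 4 + j1419 → |·| = √(4²+1419²) = √2013577 ≈ 1419, ∠ = arctan(1419/4) ≈ 89.84°
pole (s+80): 80 + j1419 → |·| = √(80²+1419²) = √2019961 ≈ 1421.3, ∠ = arctan(1419/80) ≈ 86.77°
pole (s+1000): 1000 + j1419 → |·| = √(1000²+1419²) = √3013561 ≈ 1736, ∠ = arctan(1419/1000) ≈ 54.83°
|H| = 500 · 1440.9 / 3.5012e+09 ≈ 0.00020577
Gain = 20 log₁₀(0.00020577) ≈ -73.73 dB
∠H = 80.01° − 231.44° = -151.43°

-73.7 dB, -151.4°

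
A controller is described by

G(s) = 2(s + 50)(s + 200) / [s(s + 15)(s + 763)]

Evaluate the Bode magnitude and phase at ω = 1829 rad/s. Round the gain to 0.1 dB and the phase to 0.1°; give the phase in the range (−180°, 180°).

-59.9 dB, -74.7°

At s = jω = j1829:
zero (s+50): 50 + j1829 → |·| = √(50²+1829²) = √3347741 ≈ 1829.7, ∠ = arctan(1829/50) ≈ 88.43°
zero (s+200): 200 + j1829 → |·| = √(200²+1829²) = √3385241 ≈ 1839.9, ∠ = arctan(1829/200) ≈ 83.76°
pole (s+15): 15 + j1829 → |·| = √(15²+1829²) = √3345466 ≈ 1829.1, ∠ = arctan(1829/15) ≈ 89.53°
pole (s+763): 763 + j1829 → |·| = √(763²+1829²) = √3927410 ≈ 1981.8, ∠ = arctan(1829/763) ≈ 67.36°
pole at origin: |s| = 1829, ∠ = 90.00° (in denominator)
|G| = 2 · 3.3665e+06 / 6.63e+09 ≈ 0.0010155
Gain = 20 log₁₀(0.0010155) ≈ -59.87 dB
∠G = 172.19° − 246.89° = -74.70°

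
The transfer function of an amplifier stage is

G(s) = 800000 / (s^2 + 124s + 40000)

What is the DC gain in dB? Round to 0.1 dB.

G(0) = 800000 / 40000 = 20
20 log₁₀(20) ≈ 26.02 dB

26.0 dB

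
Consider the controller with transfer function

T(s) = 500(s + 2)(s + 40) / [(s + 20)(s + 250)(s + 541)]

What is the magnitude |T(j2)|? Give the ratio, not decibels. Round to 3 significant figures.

At s = jω = j2:
zero (s+2): 2 + j2 → |·| = √(2²+2²) = √8 ≈ 2.8284, ∠ = arctan(2/2) ≈ 45.00°
zero (s+40): 40 + j2 → |·| = √(40²+2²) = √1604 ≈ 40.05, ∠ = arctan(2/40) ≈ 2.86°
pole (s+20): 20 + j2 → |·| = √(20²+2²) = √404 ≈ 20.1, ∠ = arctan(2/20) ≈ 5.71°
pole (s+250): 250 + j2 → |·| = √(250²+2²) = √62504 ≈ 250.01, ∠ = arctan(2/250) ≈ 0.46°
pole (s+541): 541 + j2 → |·| = √(541²+2²) = √292685 ≈ 541, ∠ = arctan(2/541) ≈ 0.21°
|T| = 500 · 113.28 / 2.7186e+06 ≈ 0.020834

0.0208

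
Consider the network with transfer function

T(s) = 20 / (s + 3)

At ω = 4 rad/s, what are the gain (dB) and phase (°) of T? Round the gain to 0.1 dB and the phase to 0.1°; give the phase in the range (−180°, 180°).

Substitute s = j4:
Numerator: 20 = 20 + j0
Denominator: (j4) + 3 = 3 + j4
|N| = √(20² + 0²) ≈ 20, ∠N ≈ 0.00°
|D| = √(3² + 4²) ≈ 5, ∠D ≈ 53.13°
|T| = 20 / 5 ≈ 4
Gain = 20 log₁₀(4) ≈ 12.04 dB
∠T = 0.00° − 53.13° = -53.13°

12.0 dB, -53.1°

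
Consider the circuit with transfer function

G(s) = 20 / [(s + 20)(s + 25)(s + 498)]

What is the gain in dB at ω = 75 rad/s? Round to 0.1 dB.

At s = jω = j75:
pole (s+20): 20 + j75 → |·| = √(20²+75²) = √6025 ≈ 77.621, ∠ = arctan(75/20) ≈ 75.07°
pole (s+25): 25 + j75 → |·| = √(25²+75²) = √6250 ≈ 79.057, ∠ = arctan(75/25) ≈ 71.57°
pole (s+498): 498 + j75 → |·| = √(498²+75²) = √253629 ≈ 503.62, ∠ = arctan(75/498) ≈ 8.56°
|G| = 20 / 3.0905e+06 ≈ 6.4714e-06
Gain = 20 log₁₀(6.4714e-06) ≈ -103.78 dB

-103.8 dB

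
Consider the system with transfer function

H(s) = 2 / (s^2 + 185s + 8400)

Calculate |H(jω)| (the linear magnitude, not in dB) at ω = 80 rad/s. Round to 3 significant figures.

Substitute s = j80:
Numerator: 2 = 2 + j0
Denominator: (j80)^2 + 185(j80) + 8400 = 2000 + j14800
|N| = √(2² + 0²) ≈ 2, ∠N ≈ 0.00°
|D| = √(2000² + 14800²) ≈ 14935, ∠D ≈ 82.30°
|H| = 2 / 14935 ≈ 0.00013391

0.000134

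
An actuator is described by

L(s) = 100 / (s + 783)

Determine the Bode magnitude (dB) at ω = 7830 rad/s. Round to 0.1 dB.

-37.9 dB

At s = jω = j7830:
pole (s+783): 783 + j7830 → |·| = √(783²+7830²) = √61921989 ≈ 7869.1, ∠ = arctan(7830/783) ≈ 84.29°
|L| = 100 / 7869.1 ≈ 0.012708
Gain = 20 log₁₀(0.012708) ≈ -37.92 dB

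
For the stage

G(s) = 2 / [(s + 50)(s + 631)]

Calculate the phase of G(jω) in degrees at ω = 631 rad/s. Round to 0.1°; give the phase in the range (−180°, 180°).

At s = jω = j631:
pole (s+50): 50 + j631 → |·| = √(50²+631²) = √400661 ≈ 632.98, ∠ = arctan(631/50) ≈ 85.47°
pole (s+631): 631 + j631 → |·| = √(631²+631²) = √796322 ≈ 892.37, ∠ = arctan(631/631) ≈ 45.00°
∠G = 0.00° − 130.47° = -130.47°

-130.5°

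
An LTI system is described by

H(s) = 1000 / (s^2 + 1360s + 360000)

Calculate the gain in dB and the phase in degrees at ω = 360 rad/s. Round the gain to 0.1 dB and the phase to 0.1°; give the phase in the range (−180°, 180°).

-54.7 dB, -64.8°

Substitute s = j360:
Numerator: 1000 = 1000 + j0
Denominator: (j360)^2 + 1360(j360) + 360000 = 230400 + j489600
|N| = √(1000² + 0²) ≈ 1000, ∠N ≈ 0.00°
|D| = √(230400² + 489600²) ≈ 5.411e+05, ∠D ≈ 64.80°
|H| = 1000 / 5.411e+05 ≈ 0.0018481
Gain = 20 log₁₀(0.0018481) ≈ -54.67 dB
∠H = 0.00° − 64.80° = -64.80°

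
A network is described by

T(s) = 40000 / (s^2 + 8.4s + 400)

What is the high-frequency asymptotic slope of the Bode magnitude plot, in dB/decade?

Each pole contributes −20 dB/decade at high frequency; each zero contributes +20 dB/decade.
Net: 0 zero(s) − 2 pole(s) → -40 dB/decade.

-40 dB/decade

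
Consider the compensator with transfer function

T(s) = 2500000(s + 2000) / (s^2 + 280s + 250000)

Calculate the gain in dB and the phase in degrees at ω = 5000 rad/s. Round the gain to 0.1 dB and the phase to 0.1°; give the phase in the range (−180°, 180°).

54.7 dB, -108.6°

At s = jω = j5000:
zero (s+2000): 2000 + j5000 → |·| = √(2000²+5000²) = √29000000 ≈ 5385.2, ∠ = arctan(5000/2000) ≈ 68.20°
quadratic: (j5000)² + 280·j5000 + 250000 = -24750000 + j1400000 → |·| ≈ 2.479e+07, ∠ ≈ 176.76°
|T| = 2500000 · 5385.2 / 2.479e+07 ≈ 543.08
Gain = 20 log₁₀(543.08) ≈ 54.70 dB
∠T = 68.20° − 176.76° = -108.56°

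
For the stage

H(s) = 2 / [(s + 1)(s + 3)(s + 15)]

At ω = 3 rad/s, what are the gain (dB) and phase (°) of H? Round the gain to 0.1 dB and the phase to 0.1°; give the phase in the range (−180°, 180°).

-40.2 dB, -127.9°

At s = jω = j3:
pole (s+1): 1 + j3 → |·| = √(1²+3²) = √10 ≈ 3.1623, ∠ = arctan(3/1) ≈ 71.57°
pole (s+3): 3 + j3 → |·| = √(3²+3²) = √18 ≈ 4.2426, ∠ = arctan(3/3) ≈ 45.00°
pole (s+15): 15 + j3 → |·| = √(15²+3²) = √234 ≈ 15.297, ∠ = arctan(3/15) ≈ 11.31°
|H| = 2 / 205.23 ≈ 0.0097452
Gain = 20 log₁₀(0.0097452) ≈ -40.22 dB
∠H = 0.00° − 127.88° = -127.88°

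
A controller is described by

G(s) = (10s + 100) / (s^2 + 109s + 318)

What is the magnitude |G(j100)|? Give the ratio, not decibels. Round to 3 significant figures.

0.0689

Substitute s = j100:
Numerator: 10(j100) + 100 = 100 + j1000
Denominator: (j100)^2 + 109(j100) + 318 = -9682 + j10900
|N| = √(100² + 1000²) ≈ 1005, ∠N ≈ 84.29°
|D| = √(9682² + 10900²) ≈ 14579, ∠D ≈ 131.61°
|G| = 1005 / 14579 ≈ 0.068935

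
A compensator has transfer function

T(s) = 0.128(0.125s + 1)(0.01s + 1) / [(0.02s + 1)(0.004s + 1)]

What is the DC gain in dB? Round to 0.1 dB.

-17.9 dB

T(0) = 0.128 · 1 / 1 = 0.128
20 log₁₀(0.128) ≈ -17.86 dB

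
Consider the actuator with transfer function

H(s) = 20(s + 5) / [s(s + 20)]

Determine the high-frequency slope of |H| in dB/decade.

Each pole contributes −20 dB/decade at high frequency; each zero contributes +20 dB/decade.
Net: 1 zero(s) − 2 pole(s) → -20 dB/decade.

-20 dB/decade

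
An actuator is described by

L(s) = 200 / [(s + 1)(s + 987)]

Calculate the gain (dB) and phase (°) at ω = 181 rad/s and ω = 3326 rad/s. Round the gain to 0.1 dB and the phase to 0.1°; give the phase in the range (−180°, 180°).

At s = jω = j181:
pole (s+1): 1 + j181 → |·| = √(1²+181²) = √32762 ≈ 181, ∠ = arctan(181/1) ≈ 89.68°
pole (s+987): 987 + j181 → |·| = √(987²+181²) = √1006930 ≈ 1003.5, ∠ = arctan(181/987) ≈ 10.39°
|L| = 200 / 1.8163e+05 ≈ 0.0011011
Gain = 20 log₁₀(0.0011011) ≈ -59.16 dB
∠L = 0.00° − 100.07° = -100.07°

At s = jω = j3326:
pole (s+1): 1 + j3326 → |·| = √(1²+3326²) = √11062277 ≈ 3326, ∠ = arctan(3326/1) ≈ 89.98°
pole (s+987): 987 + j3326 → |·| = √(987²+3326²) = √12036445 ≈ 3469.4, ∠ = arctan(3326/987) ≈ 73.47°
|L| = 200 / 1.1539e+07 ≈ 1.7333e-05
Gain = 20 log₁₀(1.7333e-05) ≈ -95.22 dB
∠L = 0.00° − 163.45° = -163.45°

ω = 181: -59.2 dB, -100.1°; ω = 3326: -95.2 dB, -163.5°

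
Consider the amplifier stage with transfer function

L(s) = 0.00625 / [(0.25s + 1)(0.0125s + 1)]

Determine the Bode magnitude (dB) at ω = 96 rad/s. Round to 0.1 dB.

-75.6 dB

At ω = 96 rad/s:
pole (1 + j96·0.25) = 1 + j24 → |·| ≈ 24.021, ∠ ≈ 87.61°
pole (1 + j96·0.0125) = 1 + j1.2 → |·| ≈ 1.562, ∠ ≈ 50.19°
|L| = 0.00625 · 1 / (24.021 · 1.562) ≈ 0.00016657
Gain = 20 log₁₀(0.00016657) ≈ -75.57 dB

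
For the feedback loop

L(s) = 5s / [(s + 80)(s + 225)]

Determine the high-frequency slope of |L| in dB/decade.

-20 dB/decade

Each pole contributes −20 dB/decade at high frequency; each zero contributes +20 dB/decade.
Net: 1 zero(s) − 2 pole(s) → -20 dB/decade.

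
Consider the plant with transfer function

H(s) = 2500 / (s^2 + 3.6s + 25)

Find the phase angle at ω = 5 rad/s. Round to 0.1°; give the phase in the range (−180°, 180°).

-90.0°

At s = jω = j5:
quadratic: (j5)² + 3.6·j5 + 25 = 0 + j18 → |·| ≈ 18, ∠ ≈ 90.00°
∠H = 0.00° − 90.00° = -90.00°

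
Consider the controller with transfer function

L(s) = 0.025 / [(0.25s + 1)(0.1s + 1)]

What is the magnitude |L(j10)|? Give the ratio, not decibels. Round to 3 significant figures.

At ω = 10 rad/s:
pole (1 + j10·0.25) = 1 + j2.5 → |·| ≈ 2.6926, ∠ ≈ 68.20°
pole (1 + j10·0.1) = 1 + j1 → |·| ≈ 1.4142, ∠ ≈ 45.00°
|L| = 0.025 · 1 / (2.6926 · 1.4142) ≈ 0.0065653

0.00657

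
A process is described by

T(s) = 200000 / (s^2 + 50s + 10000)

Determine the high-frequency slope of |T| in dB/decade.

-40 dB/decade

Each pole contributes −20 dB/decade at high frequency; each zero contributes +20 dB/decade.
Net: 0 zero(s) − 2 pole(s) → -40 dB/decade.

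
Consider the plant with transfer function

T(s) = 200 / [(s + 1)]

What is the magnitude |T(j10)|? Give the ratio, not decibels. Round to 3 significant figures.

At ω = 10 rad/s:
pole (1 + j10·1) = 1 + j10 → |·| ≈ 10.05, ∠ ≈ 84.29°
|T| = 200 · 1 / (10.05) ≈ 19.9

19.9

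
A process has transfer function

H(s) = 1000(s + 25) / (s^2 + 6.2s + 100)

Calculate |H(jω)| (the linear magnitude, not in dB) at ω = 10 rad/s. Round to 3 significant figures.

434

At s = jω = j10:
zero (s+25): 25 + j10 → |·| = √(25²+10²) = √725 ≈ 26.926, ∠ = arctan(10/25) ≈ 21.80°
quadratic: (j10)² + 6.2·j10 + 100 = 0 + j62 → |·| ≈ 62, ∠ ≈ 90.00°
|H| = 1000 · 26.926 / 62 ≈ 434.29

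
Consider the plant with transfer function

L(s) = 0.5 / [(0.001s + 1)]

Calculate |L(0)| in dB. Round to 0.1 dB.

-6.0 dB

L(0) = 0.5 · 1 / 1 = 0.5
20 log₁₀(0.5) ≈ -6.02 dB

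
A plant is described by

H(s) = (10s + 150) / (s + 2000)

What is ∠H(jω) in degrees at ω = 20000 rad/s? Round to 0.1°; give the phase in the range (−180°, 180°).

Substitute s = j20000:
Numerator: 10(j20000) + 150 = 150 + j200000
Denominator: (j20000) + 2000 = 2000 + j20000
|N| = √(150² + 200000²) ≈ 2e+05, ∠N ≈ 89.96°
|D| = √(2000² + 20000²) ≈ 20100, ∠D ≈ 84.29°
∠H = 89.96° − 84.29° = 5.67°

5.7°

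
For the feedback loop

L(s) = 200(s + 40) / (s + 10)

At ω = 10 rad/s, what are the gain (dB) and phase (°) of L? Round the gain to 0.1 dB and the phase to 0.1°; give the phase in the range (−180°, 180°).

55.3 dB, -31.0°

At s = jω = j10:
zero (s+40): 40 + j10 → |·| = √(40²+10²) = √1700 ≈ 41.231, ∠ = arctan(10/40) ≈ 14.04°
pole (s+10): 10 + j10 → |·| = √(10²+10²) = √200 ≈ 14.142, ∠ = arctan(10/10) ≈ 45.00°
|L| = 200 · 41.231 / 14.142 ≈ 583.1
Gain = 20 log₁₀(583.1) ≈ 55.31 dB
∠L = 14.04° − 45.00° = -30.96°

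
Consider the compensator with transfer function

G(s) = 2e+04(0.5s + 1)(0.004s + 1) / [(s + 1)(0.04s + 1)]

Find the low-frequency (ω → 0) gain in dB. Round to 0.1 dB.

G(0) = 2e+04 · 1 / 1 = 20000
20 log₁₀(20000) ≈ 86.02 dB

86.0 dB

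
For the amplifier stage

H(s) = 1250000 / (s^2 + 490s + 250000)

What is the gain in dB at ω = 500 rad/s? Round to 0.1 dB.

At s = jω = j500:
quadratic: (j500)² + 490·j500 + 250000 = 0 + j245000 → |·| ≈ 2.45e+05, ∠ ≈ 90.00°
|H| = 1250000 / 2.45e+05 ≈ 5.102
Gain = 20 log₁₀(5.102) ≈ 14.15 dB

14.2 dB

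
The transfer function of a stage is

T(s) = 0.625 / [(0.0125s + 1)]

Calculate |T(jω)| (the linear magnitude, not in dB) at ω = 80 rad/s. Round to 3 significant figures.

0.442

At ω = 80 rad/s:
pole (1 + j80·0.0125) = 1 + j1 → |·| ≈ 1.4142, ∠ ≈ 45.00°
|T| = 0.625 · 1 / (1.4142) ≈ 0.44195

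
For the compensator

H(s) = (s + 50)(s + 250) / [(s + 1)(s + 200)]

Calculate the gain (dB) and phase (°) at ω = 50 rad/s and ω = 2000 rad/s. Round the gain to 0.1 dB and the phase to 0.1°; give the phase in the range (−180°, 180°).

ω = 50: 4.9 dB, -46.6°; ω = 2000: 0.0 dB, -2.8°

At s = jω = j50:
zero (s+50): 50 + j50 → |·| = √(50²+50²) = √5000 ≈ 70.711, ∠ = arctan(50/50) ≈ 45.00°
zero (s+250): 250 + j50 → |·| = √(250²+50²) = √65000 ≈ 254.95, ∠ = arctan(50/250) ≈ 11.31°
pole (s+1): 1 + j50 → |·| = √(1²+50²) = √2501 ≈ 50.01, ∠ = arctan(50/1) ≈ 88.85°
pole (s+200): 200 + j50 → |·| = √(200²+50²) = √42500 ≈ 206.16, ∠ = arctan(50/200) ≈ 14.04°
|H| = 1 · 18028 / 10310 ≈ 1.7486
Gain = 20 log₁₀(1.7486) ≈ 4.85 dB
∠H = 56.31° − 102.89° = -46.58°

At s = jω = j2000:
zero (s+50): 50 + j2000 → |·| = √(50²+2000²) = √4002500 ≈ 2000.6, ∠ = arctan(2000/50) ≈ 88.57°
zero (s+250): 250 + j2000 → |·| = √(250²+2000²) = √4062500 ≈ 2015.6, ∠ = arctan(2000/250) ≈ 82.87°
pole (s+1): 1 + j2000 → |·| = √(1²+2000²) = √4000001 ≈ 2000, ∠ = arctan(2000/1) ≈ 89.97°
pole (s+200): 200 + j2000 → |·| = √(200²+2000²) = √4040000 ≈ 2010, ∠ = arctan(2000/200) ≈ 84.29°
|H| = 1 · 4.0324e+06 / 4.02e+06 ≈ 1.0031
Gain = 20 log₁₀(1.0031) ≈ 0.03 dB
∠H = 171.44° − 174.26° = -2.82°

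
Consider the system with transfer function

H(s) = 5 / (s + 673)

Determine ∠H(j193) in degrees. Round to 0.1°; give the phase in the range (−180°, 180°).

-16.0°

Substitute s = j193:
Numerator: 5 = 5 + j0
Denominator: (j193) + 673 = 673 + j193
|N| = √(5² + 0²) ≈ 5, ∠N ≈ 0.00°
|D| = √(673² + 193²) ≈ 700.13, ∠D ≈ 16.00°
∠H = 0.00° − 16.00° = -16.00°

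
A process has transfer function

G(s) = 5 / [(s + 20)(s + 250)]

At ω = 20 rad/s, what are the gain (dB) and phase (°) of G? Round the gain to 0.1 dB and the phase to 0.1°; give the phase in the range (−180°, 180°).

-63.0 dB, -49.6°

At s = jω = j20:
pole (s+20): 20 + j20 → |·| = √(20²+20²) = √800 ≈ 28.284, ∠ = arctan(20/20) ≈ 45.00°
pole (s+250): 250 + j20 → |·| = √(250²+20²) = √62900 ≈ 250.8, ∠ = arctan(20/250) ≈ 4.57°
|G| = 5 / 7093.6 ≈ 0.00070486
Gain = 20 log₁₀(0.00070486) ≈ -63.04 dB
∠G = 0.00° − 49.57° = -49.57°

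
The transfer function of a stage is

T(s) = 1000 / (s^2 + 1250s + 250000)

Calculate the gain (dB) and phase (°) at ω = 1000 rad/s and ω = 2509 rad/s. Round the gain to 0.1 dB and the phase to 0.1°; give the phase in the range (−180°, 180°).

Substitute s = j1000:
Numerator: 1000 = 1000 + j0
Denominator: (j1000)^2 + 1250(j1000) + 250000 = -750000 + j1250000
|N| = √(1000² + 0²) ≈ 1000, ∠N ≈ 0.00°
|D| = √(750000² + 1250000²) ≈ 1.4577e+06, ∠D ≈ 120.96°
|T| = 1000 / 1.4577e+06 ≈ 0.00068601
Gain = 20 log₁₀(0.00068601) ≈ -63.27 dB
∠T = 0.00° − 120.96° = -120.96°

Substitute s = j2509:
Numerator: 1000 = 1000 + j0
Denominator: (j2509)^2 + 1250(j2509) + 250000 = -6045081 + j3136250
|N| = √(1000² + 0²) ≈ 1000, ∠N ≈ 0.00°
|D| = √(6045081² + 3136250²) ≈ 6.8102e+06, ∠D ≈ 152.58°
|T| = 1000 / 6.8102e+06 ≈ 0.00014684
Gain = 20 log₁₀(0.00014684) ≈ -76.66 dB
∠T = 0.00° − 152.58° = -152.58°

ω = 1000: -63.3 dB, -121.0°; ω = 2509: -76.7 dB, -152.6°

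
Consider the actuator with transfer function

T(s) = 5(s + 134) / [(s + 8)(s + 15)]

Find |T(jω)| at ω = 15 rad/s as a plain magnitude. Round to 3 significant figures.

At s = jω = j15:
zero (s+134): 134 + j15 → |·| = √(134²+15²) = √18181 ≈ 134.84, ∠ = arctan(15/134) ≈ 6.39°
pole (s+8): 8 + j15 → |·| = √(8²+15²) = √289 ≈ 17, ∠ = arctan(15/8) ≈ 61.93°
pole (s+15): 15 + j15 → |·| = √(15²+15²) = √450 ≈ 21.213, ∠ = arctan(15/15) ≈ 45.00°
|T| = 5 · 134.84 / 360.62 ≈ 1.8696

1.87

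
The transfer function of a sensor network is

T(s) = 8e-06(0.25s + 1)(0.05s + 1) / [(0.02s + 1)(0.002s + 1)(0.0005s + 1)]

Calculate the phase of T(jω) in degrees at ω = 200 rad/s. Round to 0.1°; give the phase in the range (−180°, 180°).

At ω = 200 rad/s:
zero (1 + j200·0.25) = 1 + j50 → |·| ≈ 50.01, ∠ ≈ 88.85°
zero (1 + j200·0.05) = 1 + j10 → |·| ≈ 10.05, ∠ ≈ 84.29°
pole (1 + j200·0.02) = 1 + j4 → |·| ≈ 4.1231, ∠ ≈ 75.96°
pole (1 + j200·0.002) = 1 + j0.4 → |·| ≈ 1.077, ∠ ≈ 21.80°
pole (1 + j200·0.0005) = 1 + j0.1 → |·| ≈ 1.005, ∠ ≈ 5.71°
∠T = (88.85° + 84.29°) − (75.96° + 21.80° + 5.71°) = 69.67°

69.7°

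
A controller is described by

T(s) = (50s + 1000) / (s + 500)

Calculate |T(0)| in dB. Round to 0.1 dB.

6.0 dB

T(0) = 1000 / 500 = 2
20 log₁₀(2) ≈ 6.02 dB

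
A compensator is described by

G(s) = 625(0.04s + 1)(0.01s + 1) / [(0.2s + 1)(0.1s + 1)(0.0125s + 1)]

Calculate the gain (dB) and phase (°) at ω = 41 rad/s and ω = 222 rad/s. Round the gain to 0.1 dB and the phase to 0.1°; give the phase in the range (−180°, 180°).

ω = 41: 30.4 dB, -105.6°; ω = 222: 13.4 dB, -97.0°

At ω = 41 rad/s:
zero (1 + j41·0.04) = 1 + j1.64 → |·| ≈ 1.9208, ∠ ≈ 58.63°
zero (1 + j41·0.01) = 1 + j0.41 → |·| ≈ 1.0808, ∠ ≈ 22.29°
pole (1 + j41·0.2) = 1 + j8.2 → |·| ≈ 8.2608, ∠ ≈ 83.05°
pole (1 + j41·0.1) = 1 + j4.1 → |·| ≈ 4.2202, ∠ ≈ 76.29°
pole (1 + j41·0.0125) = 1 + j0.5125 → |·| ≈ 1.1237, ∠ ≈ 27.14°
|G| = 625 · 1.9208 · 1.0808 / (8.2608 · 4.2202 · 1.1237) ≈ 33.121
Gain = 20 log₁₀(33.121) ≈ 30.40 dB
∠G = (58.63° + 22.29°) − (83.05° + 76.29° + 27.14°) = -105.56°

At ω = 222 rad/s:
zero (1 + j222·0.04) = 1 + j8.88 → |·| ≈ 8.9361, ∠ ≈ 83.57°
zero (1 + j222·0.01) = 1 + j2.22 → |·| ≈ 2.4348, ∠ ≈ 65.75°
pole (1 + j222·0.2) = 1 + j44.4 → |·| ≈ 44.411, ∠ ≈ 88.71°
pole (1 + j222·0.1) = 1 + j22.2 → |·| ≈ 22.223, ∠ ≈ 87.42°
pole (1 + j222·0.0125) = 1 + j2.775 → |·| ≈ 2.9497, ∠ ≈ 70.18°
|G| = 625 · 8.9361 · 2.4348 / (44.411 · 22.223 · 2.9497) ≈ 4.6711
Gain = 20 log₁₀(4.6711) ≈ 13.39 dB
∠G = (83.57° + 65.75°) − (88.71° + 87.42° + 70.18°) = -96.99°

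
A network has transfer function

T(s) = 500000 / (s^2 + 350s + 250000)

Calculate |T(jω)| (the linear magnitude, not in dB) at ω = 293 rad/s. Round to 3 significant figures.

At s = jω = j293:
quadratic: (j293)² + 350·j293 + 250000 = 164151 + j102550 → |·| ≈ 1.9355e+05, ∠ ≈ 31.99°
|T| = 500000 / 1.9355e+05 ≈ 2.5833

2.58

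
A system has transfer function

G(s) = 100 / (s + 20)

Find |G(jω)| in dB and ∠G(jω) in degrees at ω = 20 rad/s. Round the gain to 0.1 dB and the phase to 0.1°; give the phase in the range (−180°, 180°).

11.0 dB, -45.0°

Substitute s = j20:
Numerator: 100 = 100 + j0
Denominator: (j20) + 20 = 20 + j20
|N| = √(100² + 0²) ≈ 100, ∠N ≈ 0.00°
|D| = √(20² + 20²) ≈ 28.284, ∠D ≈ 45.00°
|G| = 100 / 28.284 ≈ 3.5356
Gain = 20 log₁₀(3.5356) ≈ 10.97 dB
∠G = 0.00° − 45.00° = -45.00°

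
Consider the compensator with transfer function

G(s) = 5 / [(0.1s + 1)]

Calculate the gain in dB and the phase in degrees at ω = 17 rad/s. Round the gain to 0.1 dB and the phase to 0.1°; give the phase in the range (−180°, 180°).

At ω = 17 rad/s:
pole (1 + j17·0.1) = 1 + j1.7 → |·| ≈ 1.9723, ∠ ≈ 59.53°
|G| = 5 · 1 / (1.9723) ≈ 2.5351
Gain = 20 log₁₀(2.5351) ≈ 8.08 dB
∠G = (0°) − (59.53°) = -59.53°

8.1 dB, -59.5°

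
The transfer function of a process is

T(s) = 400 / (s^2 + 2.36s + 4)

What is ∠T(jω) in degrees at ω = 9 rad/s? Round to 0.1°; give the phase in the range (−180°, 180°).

-164.6°

At s = jω = j9:
quadratic: (j9)² + 2.36·j9 + 4 = -77 + j21.24 → |·| ≈ 79.876, ∠ ≈ 164.58°
∠T = 0.00° − 164.58° = -164.58°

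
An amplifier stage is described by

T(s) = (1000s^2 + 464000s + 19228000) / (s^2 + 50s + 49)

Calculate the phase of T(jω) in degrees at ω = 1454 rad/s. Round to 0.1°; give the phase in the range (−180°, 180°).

-15.9°

Substitute s = j1454:
Numerator: 1000(j1454)^2 + 464000(j1454) + 19228000 = -2094888000 + j674656000
Denominator: (j1454)^2 + 50(j1454) + 49 = -2114067 + j72700
|N| = √(2094888000² + 674656000²) ≈ 2.2008e+09, ∠N ≈ 162.15°
|D| = √(2114067² + 72700²) ≈ 2.1153e+06, ∠D ≈ 178.03°
∠T = 162.15° − 178.03° = -15.88°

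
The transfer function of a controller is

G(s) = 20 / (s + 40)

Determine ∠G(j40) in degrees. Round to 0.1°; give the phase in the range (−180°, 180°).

At s = jω = j40:
pole (s+40): 40 + j40 → |·| = √(40²+40²) = √3200 ≈ 56.569, ∠ = arctan(40/40) ≈ 45.00°
∠G = 0.00° − 45.00° = -45.00°

-45.0°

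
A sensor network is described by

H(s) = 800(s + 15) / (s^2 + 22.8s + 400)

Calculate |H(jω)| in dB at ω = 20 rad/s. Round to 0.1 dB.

32.8 dB

At s = jω = j20:
zero (s+15): 15 + j20 → |·| = √(15²+20²) = √625 ≈ 25, ∠ = arctan(20/15) ≈ 53.13°
quadratic: (j20)² + 22.8·j20 + 400 = 0 + j456 → |·| ≈ 456, ∠ ≈ 90.00°
|H| = 800 · 25 / 456 ≈ 43.86
Gain = 20 log₁₀(43.86) ≈ 32.84 dB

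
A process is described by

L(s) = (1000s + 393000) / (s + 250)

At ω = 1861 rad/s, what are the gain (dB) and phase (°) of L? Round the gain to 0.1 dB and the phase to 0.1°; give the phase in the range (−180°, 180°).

Substitute s = j1861:
Numerator: 1000(j1861) + 393000 = 393000 + j1861000
Denominator: (j1861) + 250 = 250 + j1861
|N| = √(393000² + 1861000²) ≈ 1.902e+06, ∠N ≈ 78.08°
|D| = √(250² + 1861²) ≈ 1877.7, ∠D ≈ 82.35°
|L| = 1.902e+06 / 1877.7 ≈ 1012.9
Gain = 20 log₁₀(1012.9) ≈ 60.11 dB
∠L = 78.08° − 82.35° = -4.27°

60.1 dB, -4.3°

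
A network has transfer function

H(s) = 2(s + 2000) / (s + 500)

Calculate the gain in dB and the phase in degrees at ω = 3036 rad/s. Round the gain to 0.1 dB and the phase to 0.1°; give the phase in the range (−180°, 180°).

At s = jω = j3036:
zero (s+2000): 2000 + j3036 → |·| = √(2000²+3036²) = √13217296 ≈ 3635.6, ∠ = arctan(3036/2000) ≈ 56.62°
pole (s+500): 500 + j3036 → |·| = √(500²+3036²) = √9467296 ≈ 3076.9, ∠ = arctan(3036/500) ≈ 80.65°
|H| = 2 · 3635.6 / 3076.9 ≈ 2.3632
Gain = 20 log₁₀(2.3632) ≈ 7.47 dB
∠H = 56.62° − 80.65° = -24.03°

7.5 dB, -24.0°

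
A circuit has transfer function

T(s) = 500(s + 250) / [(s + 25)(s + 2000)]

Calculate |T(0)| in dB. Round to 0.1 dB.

T(0) = 500·250 / (25·2000) = 2.5
20 log₁₀(2.5) ≈ 7.96 dB

8.0 dB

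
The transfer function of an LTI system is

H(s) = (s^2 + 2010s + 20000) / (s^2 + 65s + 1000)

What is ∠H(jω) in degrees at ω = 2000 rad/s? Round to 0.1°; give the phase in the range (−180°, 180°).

Substitute s = j2000:
Numerator: (j2000)^2 + 2010(j2000) + 20000 = -3980000 + j4020000
Denominator: (j2000)^2 + 65(j2000) + 1000 = -3999000 + j130000
|N| = √(3980000² + 4020000²) ≈ 5.6569e+06, ∠N ≈ 134.71°
|D| = √(3999000² + 130000²) ≈ 4.0011e+06, ∠D ≈ 178.14°
∠H = 134.71° − 178.14° = -43.43°

-43.4°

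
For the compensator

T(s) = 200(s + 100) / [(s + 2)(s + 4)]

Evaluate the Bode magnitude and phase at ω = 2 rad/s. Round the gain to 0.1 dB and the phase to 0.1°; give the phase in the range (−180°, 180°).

64.0 dB, -70.4°

At s = jω = j2:
zero (s+100): 100 + j2 → |·| = √(100²+2²) = √10004 ≈ 100.02, ∠ = arctan(2/100) ≈ 1.15°
pole (s+2): 2 + j2 → |·| = √(2²+2²) = √8 ≈ 2.8284, ∠ = arctan(2/2) ≈ 45.00°
pole (s+4): 4 + j2 → |·| = √(4²+2²) = √20 ≈ 4.4721, ∠ = arctan(2/4) ≈ 26.57°
|T| = 200 · 100.02 / 12.649 ≈ 1581.5
Gain = 20 log₁₀(1581.5) ≈ 63.98 dB
∠T = 1.15° − 71.57° = -70.42°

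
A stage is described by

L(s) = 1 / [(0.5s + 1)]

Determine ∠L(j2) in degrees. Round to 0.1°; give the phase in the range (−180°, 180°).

At ω = 2 rad/s:
pole (1 + j2·0.5) = 1 + j1 → |·| ≈ 1.4142, ∠ ≈ 45.00°
∠L = (0°) − (45.00°) = -45.00°

-45.0°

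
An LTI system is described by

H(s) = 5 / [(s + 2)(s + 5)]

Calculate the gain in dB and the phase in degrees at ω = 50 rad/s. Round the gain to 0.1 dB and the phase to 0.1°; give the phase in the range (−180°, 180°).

At s = jω = j50:
pole (s+2): 2 + j50 → |·| = √(2²+50²) = √2504 ≈ 50.04, ∠ = arctan(50/2) ≈ 87.71°
pole (s+5): 5 + j50 → |·| = √(5²+50²) = √2525 ≈ 50.249, ∠ = arctan(50/5) ≈ 84.29°
|H| = 5 / 2514.5 ≈ 0.0019885
Gain = 20 log₁₀(0.0019885) ≈ -54.03 dB
∠H = 0.00° − 172.00° = -172.00°

-54.0 dB, -172.0°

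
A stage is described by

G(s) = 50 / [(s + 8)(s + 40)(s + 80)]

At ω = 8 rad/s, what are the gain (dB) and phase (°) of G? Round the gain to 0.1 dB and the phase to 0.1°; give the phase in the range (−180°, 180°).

-57.4 dB, -62.0°

At s = jω = j8:
pole (s+8): 8 + j8 → |·| = √(8²+8²) = √128 ≈ 11.314, ∠ = arctan(8/8) ≈ 45.00°
pole (s+40): 40 + j8 → |·| = √(40²+8²) = √1664 ≈ 40.792, ∠ = arctan(8/40) ≈ 11.31°
pole (s+80): 80 + j8 → |·| = √(80²+8²) = √6464 ≈ 80.399, ∠ = arctan(8/80) ≈ 5.71°
|G| = 50 / 37106 ≈ 0.0013475
Gain = 20 log₁₀(0.0013475) ≈ -57.41 dB
∠G = 0.00° − 62.02° = -62.02°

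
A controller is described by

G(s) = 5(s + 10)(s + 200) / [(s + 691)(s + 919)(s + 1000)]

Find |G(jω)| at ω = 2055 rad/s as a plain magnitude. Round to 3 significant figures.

At s = jω = j2055:
zero (s+10): 10 + j2055 → |·| = √(10²+2055²) = √4223125 ≈ 2055, ∠ = arctan(2055/10) ≈ 89.72°
zero (s+200): 200 + j2055 → |·| = √(200²+2055²) = √4263025 ≈ 2064.7, ∠ = arctan(2055/200) ≈ 84.44°
pole (s+691): 691 + j2055 → |·| = √(691²+2055²) = √4700506 ≈ 2168.1, ∠ = arctan(2055/691) ≈ 71.41°
pole (s+919): 919 + j2055 → |·| = √(919²+2055²) = √5067586 ≈ 2251.1, ∠ = arctan(2055/919) ≈ 65.91°
pole (s+1000): 1000 + j2055 → |·| = √(1000²+2055²) = √5223025 ≈ 2285.4, ∠ = arctan(2055/1000) ≈ 64.05°
|G| = 5 · 4.243e+06 / 1.1154e+10 ≈ 0.001902

0.00190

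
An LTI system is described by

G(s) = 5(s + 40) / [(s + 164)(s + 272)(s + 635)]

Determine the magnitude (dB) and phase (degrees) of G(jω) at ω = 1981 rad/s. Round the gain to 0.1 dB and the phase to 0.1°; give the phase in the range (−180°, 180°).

At s = jω = j1981:
zero (s+40): 40 + j1981 → |·| = √(40²+1981²) = √3925961 ≈ 1981.4, ∠ = arctan(1981/40) ≈ 88.84°
pole (s+164): 164 + j1981 → |·| = √(164²+1981²) = √3951257 ≈ 1987.8, ∠ = arctan(1981/164) ≈ 85.27°
pole (s+272): 272 + j1981 → |·| = √(272²+1981²) = √3998345 ≈ 1999.6, ∠ = arctan(1981/272) ≈ 82.18°
pole (s+635): 635 + j1981 → |·| = √(635²+1981²) = √4327586 ≈ 2080.3, ∠ = arctan(1981/635) ≈ 72.23°
|G| = 5 · 1981.4 / 8.2688e+09 ≈ 1.1981e-06
Gain = 20 log₁₀(1.1981e-06) ≈ -118.43 dB
∠G = 88.84° − 239.68° = -150.84°

-118.4 dB, -150.8°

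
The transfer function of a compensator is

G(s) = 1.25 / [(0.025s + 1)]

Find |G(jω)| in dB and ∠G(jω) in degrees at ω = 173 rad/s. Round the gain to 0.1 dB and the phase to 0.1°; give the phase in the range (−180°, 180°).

-11.0 dB, -77.0°

At ω = 173 rad/s:
pole (1 + j173·0.025) = 1 + j4.325 → |·| ≈ 4.4391, ∠ ≈ 76.98°
|G| = 1.25 · 1 / (4.4391) ≈ 0.28159
Gain = 20 log₁₀(0.28159) ≈ -11.01 dB
∠G = (0°) − (76.98°) = -76.98°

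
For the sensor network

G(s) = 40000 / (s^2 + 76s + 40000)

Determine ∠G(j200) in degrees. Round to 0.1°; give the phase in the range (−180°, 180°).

-90.0°

At s = jω = j200:
quadratic: (j200)² + 76·j200 + 40000 = 0 + j15200 → |·| ≈ 15200, ∠ ≈ 90.00°
∠G = 0.00° − 90.00° = -90.00°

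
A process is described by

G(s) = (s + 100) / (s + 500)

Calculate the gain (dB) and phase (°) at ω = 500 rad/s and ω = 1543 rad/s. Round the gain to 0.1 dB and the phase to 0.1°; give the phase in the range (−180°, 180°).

ω = 500: -2.8 dB, 33.7°; ω = 1543: -0.4 dB, 14.2°

At s = jω = j500:
zero (s+100): 100 + j500 → |·| = √(100²+500²) = √260000 ≈ 509.9, ∠ = arctan(500/100) ≈ 78.69°
pole (s+500): 500 + j500 → |·| = √(500²+500²) = √500000 ≈ 707.11, ∠ = arctan(500/500) ≈ 45.00°
|G| = 1 · 509.9 / 707.11 ≈ 0.7211
Gain = 20 log₁₀(0.7211) ≈ -2.84 dB
∠G = 78.69° − 45.00° = 33.69°

At s = jω = j1543:
zero (s+100): 100 + j1543 → |·| = √(100²+1543²) = √2390849 ≈ 1546.2, ∠ = arctan(1543/100) ≈ 86.29°
pole (s+500): 500 + j1543 → |·| = √(500²+1543²) = √2630849 ≈ 1622, ∠ = arctan(1543/500) ≈ 72.05°
|G| = 1 · 1546.2 / 1622 ≈ 0.95327
Gain = 20 log₁₀(0.95327) ≈ -0.42 dB
∠G = 86.29° − 72.05° = 14.24°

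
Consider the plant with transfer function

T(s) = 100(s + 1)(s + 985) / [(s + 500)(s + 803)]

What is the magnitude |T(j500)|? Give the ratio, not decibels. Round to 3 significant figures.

82.6

At s = jω = j500:
zero (s+1): 1 + j500 → |·| = √(1²+500²) = √250001 ≈ 500, ∠ = arctan(500/1) ≈ 89.89°
zero (s+985): 985 + j500 → |·| = √(985²+500²) = √1220225 ≈ 1104.6, ∠ = arctan(500/985) ≈ 26.91°
pole (s+500): 500 + j500 → |·| = √(500²+500²) = √500000 ≈ 707.11, ∠ = arctan(500/500) ≈ 45.00°
pole (s+803): 803 + j500 → |·| = √(803²+500²) = √894809 ≈ 945.94, ∠ = arctan(500/803) ≈ 31.91°
|T| = 100 · 5.523e+05 / 6.6888e+05 ≈ 82.571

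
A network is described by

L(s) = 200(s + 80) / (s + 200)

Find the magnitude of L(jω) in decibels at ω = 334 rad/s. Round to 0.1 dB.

At s = jω = j334:
zero (s+80): 80 + j334 → |·| = √(80²+334²) = √117956 ≈ 343.45, ∠ = arctan(334/80) ≈ 76.53°
pole (s+200): 200 + j334 → |·| = √(200²+334²) = √151556 ≈ 389.3, ∠ = arctan(334/200) ≈ 59.09°
|L| = 200 · 343.45 / 389.3 ≈ 176.44
Gain = 20 log₁₀(176.44) ≈ 44.93 dB

44.9 dB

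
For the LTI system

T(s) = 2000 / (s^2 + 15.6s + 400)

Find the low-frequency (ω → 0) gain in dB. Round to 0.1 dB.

14.0 dB

T(0) = 2000 / 400 = 5
20 log₁₀(5) ≈ 13.98 dB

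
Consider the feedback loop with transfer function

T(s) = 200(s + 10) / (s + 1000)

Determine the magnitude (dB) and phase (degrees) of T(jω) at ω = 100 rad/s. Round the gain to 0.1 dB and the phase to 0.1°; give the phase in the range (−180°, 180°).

At s = jω = j100:
zero (s+10): 10 + j100 → |·| = √(10²+100²) = √10100 ≈ 100.5, ∠ = arctan(100/10) ≈ 84.29°
pole (s+1000): 1000 + j100 → |·| = √(1000²+100²) = √1010000 ≈ 1005, ∠ = arctan(100/1000) ≈ 5.71°
|T| = 200 · 100.5 / 1005 ≈ 20
Gain = 20 log₁₀(20) ≈ 26.02 dB
∠T = 84.29° − 5.71° = 78.58°

26.0 dB, 78.6°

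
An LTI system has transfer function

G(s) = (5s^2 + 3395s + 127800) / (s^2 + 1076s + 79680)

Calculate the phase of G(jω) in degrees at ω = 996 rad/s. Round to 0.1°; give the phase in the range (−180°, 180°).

14.6°

Substitute s = j996:
Numerator: 5(j996)^2 + 3395(j996) + 127800 = -4832280 + j3381420
Denominator: (j996)^2 + 1076(j996) + 79680 = -912336 + j1071696
|N| = √(4832280² + 3381420²) ≈ 5.8979e+06, ∠N ≈ 145.02°
|D| = √(912336² + 1071696²) ≈ 1.4074e+06, ∠D ≈ 130.41°
∠G = 145.02° − 130.41° = 14.61°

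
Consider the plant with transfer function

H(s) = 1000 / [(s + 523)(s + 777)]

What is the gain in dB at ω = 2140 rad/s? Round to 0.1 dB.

At s = jω = j2140:
pole (s+523): 523 + j2140 → |·| = √(523²+2140²) = √4853129 ≈ 2203, ∠ = arctan(2140/523) ≈ 76.27°
pole (s+777): 777 + j2140 → |·| = √(777²+2140²) = √5183329 ≈ 2276.7, ∠ = arctan(2140/777) ≈ 70.04°
|H| = 1000 / 5.0156e+06 ≈ 0.00019938
Gain = 20 log₁₀(0.00019938) ≈ -74.01 dB

-74.0 dB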